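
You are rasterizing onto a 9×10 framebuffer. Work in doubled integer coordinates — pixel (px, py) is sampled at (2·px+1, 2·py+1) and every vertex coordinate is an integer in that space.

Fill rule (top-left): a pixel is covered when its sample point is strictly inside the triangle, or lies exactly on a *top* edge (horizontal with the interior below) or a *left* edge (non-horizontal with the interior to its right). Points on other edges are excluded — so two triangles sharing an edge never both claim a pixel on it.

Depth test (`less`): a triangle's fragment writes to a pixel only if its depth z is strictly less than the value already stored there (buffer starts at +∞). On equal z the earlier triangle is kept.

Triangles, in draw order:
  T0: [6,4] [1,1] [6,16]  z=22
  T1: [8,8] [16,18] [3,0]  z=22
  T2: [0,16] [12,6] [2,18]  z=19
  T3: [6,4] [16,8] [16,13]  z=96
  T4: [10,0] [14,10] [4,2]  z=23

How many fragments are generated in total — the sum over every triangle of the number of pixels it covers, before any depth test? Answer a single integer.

T0:
  2·area = 60  (B↔C swapped to make it positive)
  edge (6, 4)→(6, 16): d=(0,12) right/bottom  bias=-1
  edge (6, 16)→(1, 1): d=(-5,-15) top-left  bias=+0
  edge (1, 1)→(6, 4): d=(5,3) right/bottom  bias=-1
    (0,0)@(1, 1): e=[60,0,0] → ·  [on edge]
    (1,1)@(3, 3): e=[36,20,4] → █
    (2,1)@(5, 3): e=[12,50,-2] → ·
    (1,2)@(3, 5): e=[36,10,14] → █
    (2,2)@(5, 5): e=[12,40,8] → █
    (3,2)@(7, 5): e=[-12,70,2] → ·
    (1,3)@(3, 7): e=[36,0,24] → █  [on edge]
    (3,3)@(7, 7): e=[-12,60,12] → ·
    (5,3)@(11, 7): e=[-60,120,0] → ·  [on edge]
    (1,4)@(3, 9): e=[36,-10,34] → ·
    (2,4)@(5, 9): e=[12,20,28] → █
    (3,4)@(7, 9): e=[-12,50,22] → ·
    (2,6)@(5, 13): e=[12,0,48] → █  [on edge]
    (3,9)@(7, 19): e=[-12,0,72] → ·  [on edge]
  covered (8 px):
    · · · · · · · · ·
    · █ · · · · · · ·
    · █ █ · · · · · ·
    · █ █ · · · · · ·
    · · █ · · · · · ·
    · · █ · · · · · ·
    · · █ · · · · · ·
    · · · · · · · · ·
    · · · · · · · · ·
    · · · · · · · · ·
T1:
  2·area = 14  (B↔C swapped to make it positive)
  edge (8, 8)→(3, 0): d=(-5,-8) top-left  bias=+0
  edge (3, 0)→(16, 18): d=(13,18) right/bottom  bias=-1
  edge (16, 18)→(8, 8): d=(-8,-10) top-left  bias=+0
    (2,1)@(5, 3): e=[1,3,10] → █
    (3,1)@(7, 3): e=[17,-33,30] → ·
    (2,2)@(5, 5): e=[-9,29,-6] → ·
    (4,4)@(9, 9): e=[3,9,2] → █
    (5,4)@(11, 9): e=[19,-27,22] → ·
    (4,5)@(9, 11): e=[-7,35,-14] → ·
  covered (2 px):
    · · · · · · · · ·
    · · █ · · · · · ·
    · · · · · · · · ·
    · · · · · · · · ·
    · · · · █ · · · ·
    · · · · · · · · ·
    · · · · · · · · ·
    · · · · · · · · ·
    · · · · · · · · ·
    · · · · · · · · ·
T2:
  2·area = 44
  edge (0, 16)→(12, 6): d=(12,-10) top-left  bias=+0
  edge (12, 6)→(2, 18): d=(-10,12) right/bottom  bias=-1
  edge (2, 18)→(0, 16): d=(-2,-2) top-left  bias=+0
    (5,3)@(11, 7): e=[2,2,40] → █
    (6,3)@(13, 7): e=[22,-22,44] → ·
    (4,4)@(9, 9): e=[6,6,32] → █
    (5,4)@(11, 9): e=[26,-18,36] → ·
    (3,5)@(7, 11): e=[10,10,24] → █
    (4,5)@(9, 11): e=[30,-14,28] → ·
    (2,6)@(5, 13): e=[14,14,16] → █
    (3,6)@(7, 13): e=[34,-10,20] → ·
    (1,7)@(3, 15): e=[18,18,8] → █
    (2,7)@(5, 15): e=[38,-6,12] → ·
    (0,8)@(1, 17): e=[22,22,0] → █  [on edge]
    (1,8)@(3, 17): e=[42,-2,4] → ·
    (1,9)@(3, 19): e=[66,-22,0] → ·  [on edge]
  covered (6 px):
    · · · · · · · · ·
    · · · · · · · · ·
    · · · · · · · · ·
    · · · · · █ · · ·
    · · · · █ · · · ·
    · · · █ · · · · ·
    · · █ · · · · · ·
    · █ · · · · · · ·
    █ · · · · · · · ·
    · · · · · · · · ·
T3:
  2·area = 50
  edge (6, 4)→(16, 8): d=(10,4) right/bottom  bias=-1
  edge (16, 8)→(16, 13): d=(0,5) right/bottom  bias=-1
  edge (16, 13)→(6, 4): d=(-10,-9) top-left  bias=+0
    (5,3)@(11, 7): e=[10,25,15] → █
    (6,3)@(13, 7): e=[2,15,33] → █
    (7,3)@(15, 7): e=[-6,5,51] → ·
    (5,4)@(11, 9): e=[30,25,-5] → ·
    (6,4)@(13, 9): e=[22,15,13] → █
    (7,4)@(15, 9): e=[14,5,31] → █
    (8,4)@(17, 9): e=[6,-5,49] → ·
    (6,5)@(13, 11): e=[42,15,-7] → ·
    (7,5)@(15, 11): e=[34,5,11] → █
    (8,5)@(17, 11): e=[26,-5,29] → ·
    (7,6)@(15, 13): e=[54,5,-9] → ·
  covered (5 px):
    · · · · · · · · ·
    · · · · · · · · ·
    · · · · · · · · ·
    · · · · · █ █ · ·
    · · · · · · █ █ ·
    · · · · · · · █ ·
    · · · · · · · · ·
    · · · · · · · · ·
    · · · · · · · · ·
    · · · · · · · · ·
T4:
  2·area = 68
  edge (10, 0)→(14, 10): d=(4,10) right/bottom  bias=-1
  edge (14, 10)→(4, 2): d=(-10,-8) top-left  bias=+0
  edge (4, 2)→(10, 0): d=(6,-2) top-left  bias=+0
    (3,0)@(7, 1): e=[34,34,0] → █  [on edge]
    (4,0)@(9, 1): e=[14,50,4] → █
    (5,0)@(11, 1): e=[-6,66,8] → ·
    (0,1)@(1, 3): e=[102,-34,0] → ·  [on edge]
    (3,1)@(7, 3): e=[42,14,12] → █
    (5,1)@(11, 3): e=[2,46,20] → █
    (6,1)@(13, 3): e=[-18,62,24] → ·
    (3,2)@(7, 5): e=[50,-6,24] → ·
    (4,2)@(9, 5): e=[30,10,28] → █
    (6,2)@(13, 5): e=[-10,42,36] → ·
    (4,3)@(9, 7): e=[38,-10,40] → ·
    (5,3)@(11, 7): e=[18,6,44] → █
  covered (9 px):
    · · · █ █ · · · ·
    · · · █ █ █ · · ·
    · · · · █ █ · · ·
    · · · · · █ · · ·
    · · · · · · █ · ·
    · · · · · · · · ·
    · · · · · · · · ·
    · · · · · · · · ·
    · · · · · · · · ·
    · · · · · · · · ·

Final: 30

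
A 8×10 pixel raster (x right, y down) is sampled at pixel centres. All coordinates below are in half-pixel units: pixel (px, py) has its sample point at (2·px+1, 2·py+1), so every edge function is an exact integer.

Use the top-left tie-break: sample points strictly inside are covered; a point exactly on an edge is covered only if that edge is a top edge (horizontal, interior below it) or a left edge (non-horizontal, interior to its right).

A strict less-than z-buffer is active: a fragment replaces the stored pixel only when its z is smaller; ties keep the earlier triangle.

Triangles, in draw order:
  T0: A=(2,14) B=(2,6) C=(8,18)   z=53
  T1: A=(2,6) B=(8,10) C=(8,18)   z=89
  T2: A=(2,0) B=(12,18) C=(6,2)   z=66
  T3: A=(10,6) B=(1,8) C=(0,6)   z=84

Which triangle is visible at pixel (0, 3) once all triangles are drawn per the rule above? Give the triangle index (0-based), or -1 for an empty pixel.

T0:
  2·area = 48
  edge (2, 14)→(2, 6): d=(0,-8) top-left  bias=+0
  edge (2, 6)→(8, 18): d=(6,12) right/bottom  bias=-1
  edge (8, 18)→(2, 14): d=(-6,-4) top-left  bias=+0
    (1,4)@(3, 9): e=[8,6,34] → █
    (2,4)@(5, 9): e=[24,-18,42] → ·
    (1,5)@(3, 11): e=[8,18,22] → █
    (2,5)@(5, 11): e=[24,-6,30] → ·
    (1,6)@(3, 13): e=[8,30,10] → █
    (2,6)@(5, 13): e=[24,6,18] → █
    (3,6)@(7, 13): e=[40,-18,26] → ·
    (1,7)@(3, 15): e=[8,42,-2] → ·
    (2,7)@(5, 15): e=[24,18,6] → █
    (3,7)@(7, 15): e=[40,-6,14] → ·
    (2,8)@(5, 17): e=[24,30,-6] → ·
    (3,8)@(7, 17): e=[40,6,2] → █
  covered (6 px):
    · · · · · · · ·
    · · · · · · · ·
    · · · · · · · ·
    · · · · · · · ·
    · █ · · · · · ·
    · █ · · · · · ·
    · █ █ · · · · ·
    · · █ · · · · ·
    · · · █ · · · ·
    · · · · · · · ·
T1:
  2·area = 48
  edge (2, 6)→(8, 10): d=(6,4) right/bottom  bias=-1
  edge (8, 10)→(8, 18): d=(0,8) right/bottom  bias=-1
  edge (8, 18)→(2, 6): d=(-6,-12) top-left  bias=+0
    (1,3)@(3, 7): e=[2,40,6] → █
    (2,3)@(5, 7): e=[-6,24,30] → ·
    (1,4)@(3, 9): e=[14,40,-6] → ·
    (2,4)@(5, 9): e=[6,24,18] → █
    (3,4)@(7, 9): e=[-2,8,42] → ·
    (2,5)@(5, 11): e=[18,24,6] → █
    (3,5)@(7, 11): e=[10,8,30] → █
    (4,5)@(9, 11): e=[2,-8,54] → ·
    (2,6)@(5, 13): e=[30,24,-6] → ·
    (3,6)@(7, 13): e=[22,8,18] → █
    (4,6)@(9, 13): e=[14,-8,42] → ·
    (3,7)@(7, 15): e=[34,8,6] → █
  covered (6 px):
    · · · · · · · ·
    · · · · · · · ·
    · · · · · · · ·
    · █ · · · · · ·
    · · █ · · · · ·
    · · █ █ · · · ·
    · · · █ · · · ·
    · · · █ · · · ·
    · · · · · · · ·
    · · · · · · · ·
T2:
  2·area = 52  (B↔C swapped to make it positive)
  edge (2, 0)→(6, 2): d=(4,2) right/bottom  bias=-1
  edge (6, 2)→(12, 18): d=(6,16) right/bottom  bias=-1
  edge (12, 18)→(2, 0): d=(-10,-18) top-left  bias=+0
    (1,0)@(3, 1): e=[2,42,8] → █
    (2,0)@(5, 1): e=[-2,10,44] → ·
    (1,1)@(3, 3): e=[10,54,-12] → ·
    (2,1)@(5, 3): e=[6,22,24] → █
    (3,1)@(7, 3): e=[2,-10,60] → ·
    (2,2)@(5, 5): e=[14,34,4] → █
    (3,2)@(7, 5): e=[10,2,40] → █
    (4,2)@(9, 5): e=[6,-30,76] → ·
    (2,3)@(5, 7): e=[22,46,-16] → ·
    (3,3)@(7, 7): e=[18,14,20] → █
    (4,3)@(9, 7): e=[14,-18,56] → ·
    (3,4)@(7, 9): e=[26,26,0] → █  [on edge]
  covered (7 px):
    · █ · · · · · ·
    · · █ · · · · ·
    · · █ █ · · · ·
    · · · █ · · · ·
    · · · █ · · · ·
    · · · · █ · · ·
    · · · · · · · ·
    · · · · · · · ·
    · · · · · · · ·
    · · · · · · · ·
T3:
  2·area = 20
  edge (10, 6)→(1, 8): d=(-9,2) right/bottom  bias=-1
  edge (1, 8)→(0, 6): d=(-1,-2) top-left  bias=+0
  edge (0, 6)→(10, 6): d=(10,0) top-left  bias=+0
    (0,3)@(1, 7): e=[9,1,10] → █
    (1,3)@(3, 7): e=[5,5,10] → █
    (2,3)@(5, 7): e=[1,9,10] → █
    (3,3)@(7, 7): e=[-3,13,10] → ·
    (0,4)@(1, 9): e=[-9,-1,30] → ·
    (1,4)@(3, 9): e=[-13,3,30] → ·
    (2,4)@(5, 9): e=[-17,7,30] → ·
  covered (3 px):
    · · · · · · · ·
    · · · · · · · ·
    · · · · · · · ·
    █ █ █ · · · · ·
    · · · · · · · ·
    · · · · · · · ·
    · · · · · · · ·
    · · · · · · · ·
    · · · · · · · ·
    · · · · · · · ·

Z-buffer (winner per pixel, '.' = empty):
  . 2 . . . . . .
  . . 2 . . . . .
  . . 2 2 . . . .
  3 3 3 2 . . . .
  . 0 1 2 . . . .
  . 0 1 1 2 . . .
  . 0 0 1 . . . .
  . . 0 1 . . . .
  . . . 0 . . . .
  . . . . . . . .

Final: 3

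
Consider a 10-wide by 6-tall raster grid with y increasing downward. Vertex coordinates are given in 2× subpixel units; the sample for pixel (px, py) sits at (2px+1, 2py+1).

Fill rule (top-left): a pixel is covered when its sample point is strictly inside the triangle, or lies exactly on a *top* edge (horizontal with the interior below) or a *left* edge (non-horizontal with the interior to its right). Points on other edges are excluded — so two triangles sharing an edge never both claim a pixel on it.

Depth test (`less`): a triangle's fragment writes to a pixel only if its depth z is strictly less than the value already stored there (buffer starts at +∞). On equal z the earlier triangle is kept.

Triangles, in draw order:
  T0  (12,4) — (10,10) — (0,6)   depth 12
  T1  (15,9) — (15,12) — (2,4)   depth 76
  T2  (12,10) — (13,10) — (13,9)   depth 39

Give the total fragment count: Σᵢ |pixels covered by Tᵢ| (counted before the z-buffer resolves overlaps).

T0:
  2·area = 68
  edge (12, 4)→(10, 10): d=(-2,6) right/bottom  bias=-1
  edge (10, 10)→(0, 6): d=(-10,-4) top-left  bias=+0
  edge (0, 6)→(12, 4): d=(12,-2) top-left  bias=+0
    (6,0)@(13, 1): e=[0,102,-34] → ·  [on edge]
    (3,2)@(7, 5): e=[28,38,2] → █
    (4,2)@(9, 5): e=[16,46,6] → █
    (5,2)@(11, 5): e=[4,54,10] → █
    (6,2)@(13, 5): e=[-8,62,14] → ·
    (1,3)@(3, 7): e=[48,2,18] → █
    (2,3)@(5, 7): e=[36,10,22] → █
    (5,3)@(11, 7): e=[0,34,34] → ·  [on edge]
    (1,4)@(3, 9): e=[44,-18,42] → ·
    (2,4)@(5, 9): e=[32,-10,46] → ·
    (3,4)@(7, 9): e=[20,-2,50] → ·
    (4,4)@(9, 9): e=[8,6,54] → █
  covered (8 px):
    · · · · · · · · · ·
    · · · · · · · · · ·
    · · · █ █ █ · · · ·
    · █ █ █ █ · · · · ·
    · · · · █ · · · · ·
    · · · · · · · · · ·
T1:
  2·area = 39
  edge (15, 9)→(15, 12): d=(0,3) right/bottom  bias=-1
  edge (15, 12)→(2, 4): d=(-13,-8) top-left  bias=+0
  edge (2, 4)→(15, 9): d=(13,5) right/bottom  bias=-1
    (7,0)@(15, 1): e=[0,143,-104] → ·  [on edge]
    (7,1)@(15, 3): e=[0,117,-78] → ·  [on edge]
    (7,2)@(15, 5): e=[0,91,-52] → ·  [on edge]
    (3,3)@(7, 7): e=[24,1,14] → █
    (4,3)@(9, 7): e=[18,17,4] → █
    (5,3)@(11, 7): e=[12,33,-6] → ·
    (7,3)@(15, 7): e=[0,65,-26] → ·  [on edge]
    (3,4)@(7, 9): e=[24,-25,40] → ·
    (4,4)@(9, 9): e=[18,-9,30] → ·
    (5,4)@(11, 9): e=[12,7,20] → █
    (6,4)@(13, 9): e=[6,23,10] → █
    (7,4)@(15, 9): e=[0,39,0] → ·  [on edge]
    (7,5)@(15, 11): e=[0,13,26] → ·  [on edge]
  covered (4 px):
    · · · · · · · · · ·
    · · · · · · · · · ·
    · · · · · · · · · ·
    · · · █ █ · · · · ·
    · · · · · █ █ · · ·
    · · · · · · · · · ·
T2:
  2·area = 1  (B↔C swapped to make it positive)
  edge (12, 10)→(13, 9): d=(1,-1) top-left  bias=+0
  edge (13, 9)→(13, 10): d=(0,1) right/bottom  bias=-1
  edge (13, 10)→(12, 10): d=(-1,0) right/bottom  bias=-1
    (6,0)@(13, 1): e=[-8,0,9] → ·  [on edge]
    (6,1)@(13, 3): e=[-6,0,7] → ·  [on edge]
    (9,1)@(19, 3): e=[0,-6,7] → ·  [on edge]
    (6,2)@(13, 5): e=[-4,0,5] → ·  [on edge]
    (8,2)@(17, 5): e=[0,-4,5] → ·  [on edge]
    (6,3)@(13, 7): e=[-2,0,3] → ·  [on edge]
    (7,3)@(15, 7): e=[0,-2,3] → ·  [on edge]
    (6,4)@(13, 9): e=[0,0,1] → ·  [on edge]
    (5,5)@(11, 11): e=[0,2,-1] → ·  [on edge]
    (6,5)@(13, 11): e=[2,0,-1] → ·  [on edge]
  covered (0 px):
    · · · · · · · · · ·
    · · · · · · · · · ·
    · · · · · · · · · ·
    · · · · · · · · · ·
    · · · · · · · · · ·
    · · · · · · · · · ·

Final: 12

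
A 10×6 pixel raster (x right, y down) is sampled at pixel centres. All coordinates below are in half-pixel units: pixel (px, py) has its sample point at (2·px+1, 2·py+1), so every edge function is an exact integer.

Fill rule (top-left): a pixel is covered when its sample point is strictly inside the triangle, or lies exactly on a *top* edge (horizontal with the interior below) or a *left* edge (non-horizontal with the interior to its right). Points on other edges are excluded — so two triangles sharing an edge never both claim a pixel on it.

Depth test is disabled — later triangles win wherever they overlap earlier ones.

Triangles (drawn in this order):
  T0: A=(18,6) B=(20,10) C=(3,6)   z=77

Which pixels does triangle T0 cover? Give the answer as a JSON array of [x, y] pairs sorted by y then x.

T0:
  2·area = 60
  edge (18, 6)→(20, 10): d=(2,4) right/bottom  bias=-1
  edge (20, 10)→(3, 6): d=(-17,-4) top-left  bias=+0
  edge (3, 6)→(18, 6): d=(15,0) top-left  bias=+0
    (4,3)@(9, 7): e=[38,7,15] → X
    (5,3)@(11, 7): e=[30,15,15] → X
    (6,3)@(13, 7): e=[22,23,15] → X
    (7,3)@(15, 7): e=[14,31,15] → X
    (8,3)@(17, 7): e=[6,39,15] → X
    (9,3)@(19, 7): e=[-2,47,15] → .
    (4,4)@(9, 9): e=[42,-27,45] → .
    (5,4)@(11, 9): e=[34,-19,45] → .
    (6,4)@(13, 9): e=[26,-11,45] → .
    (7,4)@(15, 9): e=[18,-3,45] → .
    (8,4)@(17, 9): e=[10,5,45] → X
    (9,4)@(19, 9): e=[2,13,45] → X
  covered (7 px):
    . . . . . . . . . .
    . . . . . . . . . .
    . . . . . . . . . .
    . . . . X X X X X .
    . . . . . . . . X X
    . . . . . . . . . .

Result: [[4,3],[5,3],[6,3],[7,3],[8,3],[8,4],[9,4]]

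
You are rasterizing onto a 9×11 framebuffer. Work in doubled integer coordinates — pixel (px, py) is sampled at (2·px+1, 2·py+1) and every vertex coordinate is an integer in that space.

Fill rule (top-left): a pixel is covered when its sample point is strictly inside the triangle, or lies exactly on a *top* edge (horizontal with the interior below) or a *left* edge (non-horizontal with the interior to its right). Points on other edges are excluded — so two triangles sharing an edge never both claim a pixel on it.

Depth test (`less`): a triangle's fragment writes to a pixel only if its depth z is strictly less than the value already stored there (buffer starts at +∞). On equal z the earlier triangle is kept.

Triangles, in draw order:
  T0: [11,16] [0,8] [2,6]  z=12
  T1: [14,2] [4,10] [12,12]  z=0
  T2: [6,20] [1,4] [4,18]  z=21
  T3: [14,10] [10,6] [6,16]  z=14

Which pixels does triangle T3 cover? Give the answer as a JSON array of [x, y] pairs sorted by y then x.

T0:
  2·area = 38
  edge (11, 16)→(0, 8): d=(-11,-8) top-left  bias=+0
  edge (0, 8)→(2, 6): d=(2,-2) top-left  bias=+0
  edge (2, 6)→(11, 16): d=(9,10) right/bottom  bias=-1
    (3,0)@(7, 1): e=[133,0,-95] → ·  [on edge]
    (2,1)@(5, 3): e=[95,0,-57] → ·  [on edge]
    (1,2)@(3, 5): e=[57,0,-19] → ·  [on edge]
    (0,3)@(1, 7): e=[19,0,19] → █  [on edge]
    (1,3)@(3, 7): e=[35,4,-1] → ·
    (0,4)@(1, 9): e=[-3,4,37] → ·
    (1,4)@(3, 9): e=[13,8,17] → █
    (2,4)@(5, 9): e=[29,12,-3] → ·
    (1,5)@(3, 11): e=[-9,12,35] → ·
    (2,5)@(5, 11): e=[7,16,15] → █
    (3,5)@(7, 11): e=[23,20,-5] → ·
    (2,6)@(5, 13): e=[-15,20,33] → ·
  covered (4 px):
    · · · · · · · · ·
    · · · · · · · · ·
    · · · · · · · · ·
    █ · · · · · · · ·
    · █ · · · · · · ·
    · · █ · · · · · ·
    · · · █ · · · · ·
    · · · · · · · · ·
    · · · · · · · · ·
    · · · · · · · · ·
    · · · · · · · · ·
T1:
  2·area = 84  (B↔C swapped to make it positive)
  edge (14, 2)→(12, 12): d=(-2,10) right/bottom  bias=-1
  edge (12, 12)→(4, 10): d=(-8,-2) top-left  bias=+0
  edge (4, 10)→(14, 2): d=(10,-8) top-left  bias=+0
    (6,1)@(13, 3): e=[8,74,2] → █
    (7,1)@(15, 3): e=[-12,78,18] → ·
    (5,2)@(11, 5): e=[24,54,6] → █
    (7,2)@(15, 5): e=[-16,62,38] → ·
    (4,3)@(9, 7): e=[40,34,10] → █
    (6,3)@(13, 7): e=[0,42,42] → ·  [on edge]
    (3,4)@(7, 9): e=[56,14,14] → █
    (6,4)@(13, 9): e=[-4,26,62] → ·
    (3,5)@(7, 11): e=[52,-2,34] → ·
    (4,5)@(9, 11): e=[32,2,50] → █
    (6,5)@(13, 11): e=[-8,10,82] → ·
    (4,6)@(9, 13): e=[28,-14,70] → ·
    (5,8)@(11, 17): e=[0,-42,126] → ·  [on edge]
  covered (10 px):
    · · · · · · · · ·
    · · · · · · █ · ·
    · · · · · █ █ · ·
    · · · · █ █ · · ·
    · · · █ █ █ · · ·
    · · · · █ █ · · ·
    · · · · · · · · ·
    · · · · · · · · ·
    · · · · · · · · ·
    · · · · · · · · ·
    · · · · · · · · ·
T2:
  2·area = 22  (B↔C swapped to make it positive)
  edge (6, 20)→(4, 18): d=(-2,-2) top-left  bias=+0
  edge (4, 18)→(1, 4): d=(-3,-14) top-left  bias=+0
  edge (1, 4)→(6, 20): d=(5,16) right/bottom  bias=-1
    (1,5)@(3, 11): e=[12,7,3] → █
    (2,5)@(5, 11): e=[16,35,-29] → ·
    (1,6)@(3, 13): e=[8,1,13] → █
    (2,6)@(5, 13): e=[12,29,-19] → ·
    (0,7)@(1, 15): e=[0,-33,55] → ·  [on edge]
    (1,7)@(3, 15): e=[4,-5,23] → ·
    (1,8)@(3, 17): e=[0,-11,33] → ·  [on edge]
    (2,8)@(5, 17): e=[4,17,1] → █
    (3,8)@(7, 17): e=[8,45,-31] → ·
    (2,9)@(5, 19): e=[0,11,11] → █  [on edge]
    (3,9)@(7, 19): e=[4,39,-21] → ·
    (2,10)@(5, 21): e=[-4,5,21] → ·
    (3,10)@(7, 21): e=[0,33,-11] → ·  [on edge]
  covered (4 px):
    · · · · · · · · ·
    · · · · · · · · ·
    · · · · · · · · ·
    · · · · · · · · ·
    · · · · · · · · ·
    · █ · · · · · · ·
    · █ · · · · · · ·
    · · · · · · · · ·
    · · █ · · · · · ·
    · · █ · · · · · ·
    · · · · · · · · ·
T3:
  2·area = 56  (B↔C swapped to make it positive)
  edge (14, 10)→(6, 16): d=(-8,6) right/bottom  bias=-1
  edge (6, 16)→(10, 6): d=(4,-10) top-left  bias=+0
  edge (10, 6)→(14, 10): d=(4,4) right/bottom  bias=-1
    (2,0)@(5, 1): e=[126,-70,0] → ·  [on edge]
    (3,1)@(7, 3): e=[98,-42,0] → ·  [on edge]
    (4,2)@(9, 5): e=[70,-14,0] → ·  [on edge]
    (5,3)@(11, 7): e=[42,14,0] → ·  [on edge]
    (4,4)@(9, 9): e=[38,2,16] → █
    (5,4)@(11, 9): e=[26,22,8] → █
    (6,4)@(13, 9): e=[14,42,0] → ·  [on edge]
    (4,5)@(9, 11): e=[22,10,24] → █
    (6,5)@(13, 11): e=[-2,50,8] → ·
    (7,5)@(15, 11): e=[-14,70,0] → ·  [on edge]
    (4,6)@(9, 13): e=[6,18,32] → █
    (5,6)@(11, 13): e=[-6,38,24] → ·
    (8,6)@(17, 13): e=[-42,98,0] → ·  [on edge]
  covered (6 px):
    · · · · · · · · ·
    · · · · · · · · ·
    · · · · · · · · ·
    · · · · · · · · ·
    · · · · █ █ · · ·
    · · · · █ █ · · ·
    · · · · █ · · · ·
    · · · █ · · · · ·
    · · · · · · · · ·
    · · · · · · · · ·
    · · · · · · · · ·

Answer: [[4,4],[5,4],[4,5],[5,5],[4,6],[3,7]]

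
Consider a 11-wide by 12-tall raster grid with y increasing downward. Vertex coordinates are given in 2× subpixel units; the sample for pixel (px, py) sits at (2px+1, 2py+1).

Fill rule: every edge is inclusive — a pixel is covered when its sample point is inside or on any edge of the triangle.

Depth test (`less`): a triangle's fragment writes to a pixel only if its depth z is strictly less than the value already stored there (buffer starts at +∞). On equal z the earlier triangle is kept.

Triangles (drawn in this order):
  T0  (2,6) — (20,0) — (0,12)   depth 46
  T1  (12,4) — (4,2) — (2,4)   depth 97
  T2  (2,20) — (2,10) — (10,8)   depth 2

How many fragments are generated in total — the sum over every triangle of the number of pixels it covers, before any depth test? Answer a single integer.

T0:
  2·area = 96
  edge (2, 6)→(20, 0): d=(18,-6) inclusive
  edge (20, 0)→(0, 12): d=(-20,12) inclusive
  edge (0, 12)→(2, 6): d=(2,-6) inclusive
    (8,0)@(17, 1): e=[0,16,80] → X  [on edge]
    (9,0)@(19, 1): e=[12,-8,92] → .
    (1,1)@(3, 3): e=[-48,144,0] → .  [on edge]
    (5,1)@(11, 3): e=[0,48,48] → X  [on edge]
    (6,1)@(13, 3): e=[12,24,60] → X
    (7,1)@(15, 3): e=[24,0,72] → X  [on edge]
    (8,1)@(17, 3): e=[36,-24,84] → .
    (2,2)@(5, 5): e=[0,80,16] → X  [on edge]
    (3,2)@(7, 5): e=[12,56,28] → X
    (4,2)@(9, 5): e=[24,32,40] → X
    (6,2)@(13, 5): e=[48,-16,64] → .
    (7,2)@(15, 5): e=[60,-40,76] → .
    (0,4)@(1, 9): e=[48,48,0] → X  [on edge]
    (2,4)@(5, 9): e=[72,0,24] → X  [on edge]
  covered (15 px):
    . . . . . . . . X . .
    . . . . . X X X . . .
    . . X X X X . . . . .
    . X X X . . . . . . .
    X X X . . . . . . . .
    X . . . . . . . . . .
    . . . . . . . . . . .
    . . . . . . . . . . .
    . . . . . . . . . . .
    . . . . . . . . . . .
    . . . . . . . . . . .
    . . . . . . . . . . .
T1:
  2·area = 20  (B↔C swapped to make it positive)
  edge (12, 4)→(2, 4): d=(-10,0) inclusive
  edge (2, 4)→(4, 2): d=(2,-2) inclusive
  edge (4, 2)→(12, 4): d=(8,2) inclusive
    (2,0)@(5, 1): e=[30,0,-10] → .  [on edge]
    (1,1)@(3, 3): e=[10,0,10] → X  [on edge]
    (2,1)@(5, 3): e=[10,4,6] → X
    (3,1)@(7, 3): e=[10,8,2] → X
    (4,1)@(9, 3): e=[10,12,-2] → .
    (0,2)@(1, 5): e=[-10,0,30] → .  [on edge]
    (1,2)@(3, 5): e=[-10,4,26] → .
    (2,2)@(5, 5): e=[-10,8,22] → .
    (3,2)@(7, 5): e=[-10,12,18] → .
  covered (3 px):
    . . . . . . . . . . .
    . X X X . . . . . . .
    . . . . . . . . . . .
    . . . . . . . . . . .
    . . . . . . . . . . .
    . . . . . . . . . . .
    . . . . . . . . . . .
    . . . . . . . . . . .
    . . . . . . . . . . .
    . . . . . . . . . . .
    . . . . . . . . . . .
    . . . . . . . . . . .
T2:
  2·area = 80
  edge (2, 20)→(2, 10): d=(0,-10) inclusive
  edge (2, 10)→(10, 8): d=(8,-2) inclusive
  edge (10, 8)→(2, 20): d=(-8,12) inclusive
    (3,4)@(7, 9): e=[50,2,28] → X
    (4,4)@(9, 9): e=[70,6,4] → X
    (5,4)@(11, 9): e=[90,10,-20] → .
    (1,5)@(3, 11): e=[10,10,60] → X
    (2,5)@(5, 11): e=[30,14,36] → X
    (4,5)@(9, 11): e=[70,22,-12] → .
    (1,6)@(3, 13): e=[10,26,44] → X
    (3,6)@(7, 13): e=[50,34,-4] → .
    (1,7)@(3, 15): e=[10,42,28] → X
    (3,7)@(7, 15): e=[50,50,-20] → .
    (1,8)@(3, 17): e=[10,58,12] → X
    (2,8)@(5, 17): e=[30,62,-12] → .
  covered (10 px):
    . . . . . . . . . . .
    . . . . . . . . . . .
    . . . . . . . . . . .
    . . . . . . . . . . .
    . . . X X . . . . . .
    . X X X . . . . . . .
    . X X . . . . . . . .
    . X X . . . . . . . .
    . X . . . . . . . . .
    . . . . . . . . . . .
    . . . . . . . . . . .
    . . . . . . . . . . .

Answer: 28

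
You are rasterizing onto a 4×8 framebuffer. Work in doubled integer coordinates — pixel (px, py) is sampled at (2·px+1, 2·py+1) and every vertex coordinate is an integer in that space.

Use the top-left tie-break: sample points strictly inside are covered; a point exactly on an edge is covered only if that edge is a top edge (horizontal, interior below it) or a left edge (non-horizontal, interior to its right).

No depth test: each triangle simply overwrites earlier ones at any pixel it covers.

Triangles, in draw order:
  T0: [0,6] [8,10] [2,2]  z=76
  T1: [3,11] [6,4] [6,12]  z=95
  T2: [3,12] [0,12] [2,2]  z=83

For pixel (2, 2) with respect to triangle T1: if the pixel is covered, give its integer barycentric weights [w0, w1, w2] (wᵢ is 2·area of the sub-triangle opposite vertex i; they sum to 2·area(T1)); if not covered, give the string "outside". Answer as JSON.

T0:
  2·area = 40  (B↔C swapped to make it positive)
  edge (0, 6)→(2, 2): d=(2,-4) top-left  bias=+0
  edge (2, 2)→(8, 10): d=(6,8) right/bottom  bias=-1
  edge (8, 10)→(0, 6): d=(-8,-4) top-left  bias=+0
    (0,2)@(1, 5): e=[2,26,12] → #
    (1,2)@(3, 5): e=[10,10,20] → #
    (2,2)@(5, 5): e=[18,-6,28] → ·
    (0,3)@(1, 7): e=[6,38,-4] → ·
    (1,3)@(3, 7): e=[14,22,4] → #
    (2,3)@(5, 7): e=[22,6,12] → #
    (3,3)@(7, 7): e=[30,-10,20] → ·
    (1,4)@(3, 9): e=[18,34,-12] → ·
    (2,4)@(5, 9): e=[26,18,-4] → ·
    (3,4)@(7, 9): e=[34,2,4] → #
    (3,5)@(7, 11): e=[38,14,-12] → ·
  covered (5 px):
    · · · ·
    · · · ·
    # # · ·
    · # # ·
    · · · #
    · · · ·
    · · · ·
    · · · ·
T1:
  2·area = 24
  edge (3, 11)→(6, 4): d=(3,-7) top-left  bias=+0
  edge (6, 4)→(6, 12): d=(0,8) right/bottom  bias=-1
  edge (6, 12)→(3, 11): d=(-3,-1) top-left  bias=+0
    (2,3)@(5, 7): e=[2,8,14] → #
    (3,3)@(7, 7): e=[16,-8,16] → ·
    (2,4)@(5, 9): e=[8,8,8] → #
    (3,4)@(7, 9): e=[22,-8,10] → ·
    (1,5)@(3, 11): e=[0,24,0] → #  [on edge]
    (3,5)@(7, 11): e=[28,-8,4] → ·
    (1,6)@(3, 13): e=[6,24,-6] → ·
    (2,6)@(5, 13): e=[20,8,-4] → ·
  covered (4 px):
    · · · ·
    · · · ·
    · · · ·
    · · # ·
    · · # ·
    · # # ·
    · · · ·
    · · · ·
T2:
  2·area = 30
  edge (3, 12)→(0, 12): d=(-3,0) right/bottom  bias=-1
  edge (0, 12)→(2, 2): d=(2,-10) top-left  bias=+0
  edge (2, 2)→(3, 12): d=(1,10) right/bottom  bias=-1
    (0,3)@(1, 7): e=[15,0,15] → #  [on edge]
    (1,3)@(3, 7): e=[15,20,-5] → ·
    (0,4)@(1, 9): e=[9,4,17] → #
    (1,4)@(3, 9): e=[9,24,-3] → ·
    (0,5)@(1, 11): e=[3,8,19] → #
    (1,5)@(3, 11): e=[3,28,-1] → ·
    (0,6)@(1, 13): e=[-3,12,21] → ·
  covered (3 px):
    · · · ·
    · · · ·
    · · · ·
    # · · ·
    # · · ·
    # · · ·
    · · · ·
    · · · ·

Final: "outside"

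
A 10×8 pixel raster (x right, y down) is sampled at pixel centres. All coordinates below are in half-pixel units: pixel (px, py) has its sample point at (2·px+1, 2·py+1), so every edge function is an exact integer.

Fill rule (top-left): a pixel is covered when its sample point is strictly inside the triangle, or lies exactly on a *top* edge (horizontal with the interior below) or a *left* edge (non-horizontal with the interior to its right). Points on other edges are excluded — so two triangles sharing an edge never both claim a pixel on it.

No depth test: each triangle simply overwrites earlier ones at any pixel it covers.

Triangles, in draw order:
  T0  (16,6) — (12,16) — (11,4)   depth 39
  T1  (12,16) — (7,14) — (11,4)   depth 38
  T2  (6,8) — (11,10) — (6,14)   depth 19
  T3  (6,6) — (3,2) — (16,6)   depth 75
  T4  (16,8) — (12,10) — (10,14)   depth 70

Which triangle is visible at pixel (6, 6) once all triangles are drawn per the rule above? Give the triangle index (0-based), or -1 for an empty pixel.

T0:
  2·area = 58
  edge (16, 6)→(12, 16): d=(-4,10) right/bottom  bias=-1
  edge (12, 16)→(11, 4): d=(-1,-12) top-left  bias=+0
  edge (11, 4)→(16, 6): d=(5,2) right/bottom  bias=-1
    (6,2)@(13, 5): e=[34,23,1] → #
    (7,2)@(15, 5): e=[14,47,-3] → ·
    (6,3)@(13, 7): e=[26,21,11] → #
    (7,3)@(15, 7): e=[6,45,7] → #
    (8,3)@(17, 7): e=[-14,69,3] → ·
    (6,4)@(13, 9): e=[18,19,21] → #
    (7,4)@(15, 9): e=[-2,43,17] → ·
    (6,5)@(13, 11): e=[10,17,31] → #
    (7,5)@(15, 11): e=[-10,41,27] → ·
    (6,6)@(13, 13): e=[2,15,41] → #
    (7,6)@(15, 13): e=[-18,39,37] → ·
    (6,7)@(13, 15): e=[-6,13,51] → ·
  covered (6 px):
    · · · · · · · · · ·
    · · · · · · · · · ·
    · · · · · · # · · ·
    · · · · · · # # · ·
    · · · · · · # · · ·
    · · · · · · # · · ·
    · · · · · · # · · ·
    · · · · · · · · · ·
T1:
  2·area = 58
  edge (12, 16)→(7, 14): d=(-5,-2) top-left  bias=+0
  edge (7, 14)→(11, 4): d=(4,-10) top-left  bias=+0
  edge (11, 4)→(12, 16): d=(1,12) right/bottom  bias=-1
    (5,2)@(11, 5): e=[53,4,1] → #
    (6,2)@(13, 5): e=[57,24,-23] → ·
    (5,3)@(11, 7): e=[43,12,3] → #
    (6,3)@(13, 7): e=[47,32,-21] → ·
    (4,4)@(9, 9): e=[29,0,29] → #  [on edge]
    (6,4)@(13, 9): e=[37,40,-19] → ·
    (4,5)@(9, 11): e=[19,8,31] → #
    (6,5)@(13, 11): e=[27,48,-17] → ·
    (4,6)@(9, 13): e=[9,16,33] → #
    (6,6)@(13, 13): e=[17,56,-15] → ·
    (4,7)@(9, 15): e=[-1,24,35] → ·
    (5,7)@(11, 15): e=[3,44,11] → #
  covered (9 px):
    · · · · · · · · · ·
    · · · · · · · · · ·
    · · · · · # · · · ·
    · · · · · # · · · ·
    · · · · # # · · · ·
    · · · · # # · · · ·
    · · · · # # · · · ·
    · · · · · # · · · ·
T2:
  2·area = 30
  edge (6, 8)→(11, 10): d=(5,2) right/bottom  bias=-1
  edge (11, 10)→(6, 14): d=(-5,4) right/bottom  bias=-1
  edge (6, 14)→(6, 8): d=(0,-6) top-left  bias=+0
    (3,4)@(7, 9): e=[3,21,6] → #
    (4,4)@(9, 9): e=[-1,13,18] → ·
    (3,5)@(7, 11): e=[13,11,6] → #
    (4,5)@(9, 11): e=[9,3,18] → #
    (5,5)@(11, 11): e=[5,-5,30] → ·
    (3,6)@(7, 13): e=[23,1,6] → #
    (4,6)@(9, 13): e=[19,-7,18] → ·
    (3,7)@(7, 15): e=[33,-9,6] → ·
  covered (4 px):
    · · · · · · · · · ·
    · · · · · · · · · ·
    · · · · · · · · · ·
    · · · · · · · · · ·
    · · · # · · · · · ·
    · · · # # · · · · ·
    · · · # · · · · · ·
    · · · · · · · · · ·
T3:
  2·area = 40
  edge (6, 6)→(3, 2): d=(-3,-4) top-left  bias=+0
  edge (3, 2)→(16, 6): d=(13,4) right/bottom  bias=-1
  edge (16, 6)→(6, 6): d=(-10,0) right/bottom  bias=-1
    (2,1)@(5, 3): e=[5,5,30] → #
    (3,1)@(7, 3): e=[13,-3,30] → ·
    (2,2)@(5, 5): e=[-1,31,10] → ·
    (3,2)@(7, 5): e=[7,23,10] → #
    (4,2)@(9, 5): e=[15,15,10] → #
    (5,2)@(11, 5): e=[23,7,10] → #
    (6,2)@(13, 5): e=[31,-1,10] → ·
    (3,3)@(7, 7): e=[1,49,-10] → ·
    (4,3)@(9, 7): e=[9,41,-10] → ·
    (5,3)@(11, 7): e=[17,33,-10] → ·
  covered (4 px):
    · · · · · · · · · ·
    · · # · · · · · · ·
    · · · # # # · · · ·
    · · · · · · · · · ·
    · · · · · · · · · ·
    · · · · · · · · · ·
    · · · · · · · · · ·
    · · · · · · · · · ·
T4:
  2·area = 12  (B↔C swapped to make it positive)
  edge (16, 8)→(10, 14): d=(-6,6) right/bottom  bias=-1
  edge (10, 14)→(12, 10): d=(2,-4) top-left  bias=+0
  edge (12, 10)→(16, 8): d=(4,-2) top-left  bias=+0
    (9,2)@(19, 5): e=[0,18,-6] → ·  [on edge]
    (8,3)@(17, 7): e=[0,14,-2] → ·  [on edge]
    (7,4)@(15, 9): e=[0,10,2] → ·  [on edge]
    (6,5)@(13, 11): e=[0,6,6] → ·  [on edge]
    (5,6)@(11, 13): e=[0,2,10] → ·  [on edge]
    (4,7)@(9, 15): e=[0,-2,14] → ·  [on edge]
  covered (0 px):
    · · · · · · · · · ·
    · · · · · · · · · ·
    · · · · · · · · · ·
    · · · · · · · · · ·
    · · · · · · · · · ·
    · · · · · · · · · ·
    · · · · · · · · · ·
    · · · · · · · · · ·

Z-buffer (winner per pixel, '.' = empty):
  . . . . . . . . . .
  . . 3 . . . . . . .
  . . . 3 3 3 0 . . .
  . . . . . 1 0 0 . .
  . . . 2 1 1 0 . . .
  . . . 2 2 1 0 . . .
  . . . 2 1 1 0 . . .
  . . . . . 1 . . . .

Answer: 0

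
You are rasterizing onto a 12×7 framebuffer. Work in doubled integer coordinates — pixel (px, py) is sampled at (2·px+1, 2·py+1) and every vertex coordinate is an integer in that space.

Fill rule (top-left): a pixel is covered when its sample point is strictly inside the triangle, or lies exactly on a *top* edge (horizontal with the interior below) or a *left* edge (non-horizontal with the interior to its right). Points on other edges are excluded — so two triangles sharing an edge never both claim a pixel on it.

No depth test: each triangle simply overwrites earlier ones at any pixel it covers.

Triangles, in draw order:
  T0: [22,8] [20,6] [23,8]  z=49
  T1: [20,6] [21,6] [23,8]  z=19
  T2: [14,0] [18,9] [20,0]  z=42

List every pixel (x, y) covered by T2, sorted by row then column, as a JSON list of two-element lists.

T0:
  2·area = 2
  edge (22, 8)→(20, 6): d=(-2,-2) top-left  bias=+0
  edge (20, 6)→(23, 8): d=(3,2) right/bottom  bias=-1
  edge (23, 8)→(22, 8): d=(-1,0) right/bottom  bias=-1
    (7,0)@(15, 1): e=[0,-5,7] → ·  [on edge]
    (8,1)@(17, 3): e=[0,-3,5] → ·  [on edge]
    (9,2)@(19, 5): e=[0,-1,3] → ·  [on edge]
    (10,3)@(21, 7): e=[0,1,1] → #  [on edge]
    (11,3)@(23, 7): e=[4,-3,1] → ·
    (10,4)@(21, 9): e=[-4,7,-1] → ·
    (11,4)@(23, 9): e=[0,3,-1] → ·  [on edge]
  covered (1 px):
    · · · · · · · · · · · ·
    · · · · · · · · · · · ·
    · · · · · · · · · · · ·
    · · · · · · · · · · # ·
    · · · · · · · · · · · ·
    · · · · · · · · · · · ·
    · · · · · · · · · · · ·
T1:
  2·area = 2
  edge (20, 6)→(21, 6): d=(1,0) top-left  bias=+0
  edge (21, 6)→(23, 8): d=(2,2) right/bottom  bias=-1
  edge (23, 8)→(20, 6): d=(-3,-2) top-left  bias=+0
  covered (0 px):
    · · · · · · · · · · · ·
    · · · · · · · · · · · ·
    · · · · · · · · · · · ·
    · · · · · · · · · · · ·
    · · · · · · · · · · · ·
    · · · · · · · · · · · ·
    · · · · · · · · · · · ·
T2:
  2·area = 54  (B↔C swapped to make it positive)
  edge (14, 0)→(20, 0): d=(6,0) top-left  bias=+0
  edge (20, 0)→(18, 9): d=(-2,9) right/bottom  bias=-1
  edge (18, 9)→(14, 0): d=(-4,-9) top-left  bias=+0
    (7,0)@(15, 1): e=[6,43,5] → #
    (8,0)@(17, 1): e=[6,25,23] → #
    (9,0)@(19, 1): e=[6,7,41] → #
    (10,0)@(21, 1): e=[6,-11,59] → ·
    (7,1)@(15, 3): e=[18,39,-3] → ·
    (8,1)@(17, 3): e=[18,21,15] → #
    (10,1)@(21, 3): e=[18,-15,51] → ·
    (8,2)@(17, 5): e=[30,17,7] → #
    (9,2)@(19, 5): e=[30,-1,25] → ·
    (8,3)@(17, 7): e=[42,13,-1] → ·
  covered (6 px):
    · · · · · · · # # # · ·
    · · · · · · · · # # · ·
    · · · · · · · · # · · ·
    · · · · · · · · · · · ·
    · · · · · · · · · · · ·
    · · · · · · · · · · · ·
    · · · · · · · · · · · ·

Final: [[7,0],[8,0],[9,0],[8,1],[9,1],[8,2]]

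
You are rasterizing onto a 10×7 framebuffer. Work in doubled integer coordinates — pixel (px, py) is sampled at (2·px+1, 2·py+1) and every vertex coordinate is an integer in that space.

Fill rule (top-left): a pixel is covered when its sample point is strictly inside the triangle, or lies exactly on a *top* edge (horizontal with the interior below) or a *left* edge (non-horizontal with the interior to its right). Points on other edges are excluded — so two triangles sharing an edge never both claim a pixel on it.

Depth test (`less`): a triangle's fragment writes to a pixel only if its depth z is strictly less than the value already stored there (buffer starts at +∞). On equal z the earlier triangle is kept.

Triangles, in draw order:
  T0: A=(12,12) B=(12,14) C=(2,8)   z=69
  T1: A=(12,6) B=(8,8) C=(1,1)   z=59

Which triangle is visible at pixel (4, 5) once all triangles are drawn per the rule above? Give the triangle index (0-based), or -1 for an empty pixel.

T0:
  2·area = 20
  edge (12, 12)→(12, 14): d=(0,2) right/bottom  bias=-1
  edge (12, 14)→(2, 8): d=(-10,-6) top-left  bias=+0
  edge (2, 8)→(12, 12): d=(10,4) right/bottom  bias=-1
    (3,5)@(7, 11): e=[10,0,10] → █  [on edge]
    (4,5)@(9, 11): e=[6,12,2] → █
    (5,5)@(11, 11): e=[2,24,-6] → ·
    (3,6)@(7, 13): e=[10,-20,30] → ·
    (4,6)@(9, 13): e=[6,-8,22] → ·
    (5,6)@(11, 13): e=[2,4,14] → █
    (6,6)@(13, 13): e=[-2,16,6] → ·
  covered (3 px):
    · · · · · · · · · ·
    · · · · · · · · · ·
    · · · · · · · · · ·
    · · · · · · · · · ·
    · · · · · · · · · ·
    · · · █ █ · · · · ·
    · · · · · █ · · · ·
T1:
  2·area = 42
  edge (12, 6)→(8, 8): d=(-4,2) right/bottom  bias=-1
  edge (8, 8)→(1, 1): d=(-7,-7) top-left  bias=+0
  edge (1, 1)→(12, 6): d=(11,5) right/bottom  bias=-1
    (0,0)@(1, 1): e=[42,0,0] → ·  [on edge]
    (1,1)@(3, 3): e=[30,0,12] → █  [on edge]
    (2,1)@(5, 3): e=[26,14,2] → █
    (3,1)@(7, 3): e=[22,28,-8] → ·
    (1,2)@(3, 5): e=[22,-14,34] → ·
    (2,2)@(5, 5): e=[18,0,24] → █  [on edge]
    (3,2)@(7, 5): e=[14,14,14] → █
    (4,2)@(9, 5): e=[10,28,4] → █
    (5,2)@(11, 5): e=[6,42,-6] → ·
    (2,3)@(5, 7): e=[10,-14,46] → ·
    (3,3)@(7, 7): e=[6,0,36] → █  [on edge]
    (5,3)@(11, 7): e=[-2,28,16] → ·
    (4,4)@(9, 9): e=[-6,0,48] → ·  [on edge]
    (5,5)@(11, 11): e=[-18,0,60] → ·  [on edge]
    (6,6)@(13, 13): e=[-30,0,72] → ·  [on edge]
  covered (7 px):
    · · · · · · · · · ·
    · █ █ · · · · · · ·
    · · █ █ █ · · · · ·
    · · · █ █ · · · · ·
    · · · · · · · · · ·
    · · · · · · · · · ·
    · · · · · · · · · ·

Z-buffer (winner per pixel, '.' = empty):
  . . . . . . . . . .
  . 1 1 . . . . . . .
  . . 1 1 1 . . . . .
  . . . 1 1 . . . . .
  . . . . . . . . . .
  . . . 0 0 . . . . .
  . . . . . 0 . . . .

Final: 0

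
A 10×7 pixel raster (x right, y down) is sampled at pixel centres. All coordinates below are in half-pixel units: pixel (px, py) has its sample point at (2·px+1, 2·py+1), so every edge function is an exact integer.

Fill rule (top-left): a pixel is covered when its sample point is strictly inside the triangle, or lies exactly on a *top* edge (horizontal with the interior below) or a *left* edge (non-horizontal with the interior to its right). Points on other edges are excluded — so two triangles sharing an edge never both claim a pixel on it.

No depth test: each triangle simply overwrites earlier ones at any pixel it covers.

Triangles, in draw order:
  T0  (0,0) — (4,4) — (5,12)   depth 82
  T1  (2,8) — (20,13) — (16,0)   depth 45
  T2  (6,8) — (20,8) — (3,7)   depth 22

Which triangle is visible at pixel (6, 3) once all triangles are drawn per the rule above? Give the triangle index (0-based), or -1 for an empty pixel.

T0:
  2·area = 28
  edge (0, 0)→(4, 4): d=(4,4) right/bottom  bias=-1
  edge (4, 4)→(5, 12): d=(1,8) right/bottom  bias=-1
  edge (5, 12)→(0, 0): d=(-5,-12) top-left  bias=+0
    (0,0)@(1, 1): e=[0,21,7] → ·  [on edge]
    (1,1)@(3, 3): e=[0,7,21] → ·  [on edge]
    (1,2)@(3, 5): e=[8,9,11] → █
    (2,2)@(5, 5): e=[0,-7,35] → ·  [on edge]
    (1,3)@(3, 7): e=[16,11,1] → █
    (2,3)@(5, 7): e=[8,-5,25] → ·
    (3,3)@(7, 7): e=[0,-21,49] → ·  [on edge]
    (1,4)@(3, 9): e=[24,13,-9] → ·
    (4,4)@(9, 9): e=[0,-35,63] → ·  [on edge]
    (5,5)@(11, 11): e=[0,-49,77] → ·  [on edge]
    (6,6)@(13, 13): e=[0,-63,91] → ·  [on edge]
  covered (2 px):
    · · · · · · · · · ·
    · · · · · · · · · ·
    · █ · · · · · · · ·
    · █ · · · · · · · ·
    · · · · · · · · · ·
    · · · · · · · · · ·
    · · · · · · · · · ·
T1:
  2·area = 214  (B↔C swapped to make it positive)
  edge (2, 8)→(16, 0): d=(14,-8) top-left  bias=+0
  edge (16, 0)→(20, 13): d=(4,13) right/bottom  bias=-1
  edge (20, 13)→(2, 8): d=(-18,-5) top-left  bias=+0
    (7,0)@(15, 1): e=[6,17,191] → █
    (8,0)@(17, 1): e=[22,-9,201] → ·
    (5,1)@(11, 3): e=[2,77,135] → █
    (6,1)@(13, 3): e=[18,51,145] → █
    (8,1)@(17, 3): e=[50,-1,165] → ·
    (4,2)@(9, 5): e=[14,111,89] → █
    (8,2)@(17, 5): e=[78,7,129] → █
    (9,2)@(19, 5): e=[94,-19,139] → ·
    (2,3)@(5, 7): e=[10,171,33] → █
    (3,3)@(7, 7): e=[26,145,43] → █
    (9,3)@(19, 7): e=[122,-11,103] → ·
    (2,4)@(5, 9): e=[38,179,-3] → ·
  covered (26 px):
    · · · · · · · █ · ·
    · · · · · █ █ █ · ·
    · · · · █ █ █ █ █ ·
    · · █ █ █ █ █ █ █ ·
    · · · █ █ █ █ █ █ ·
    · · · · · · █ █ █ █
    · · · · · · · · · ·
T2:
  2·area = 14  (B↔C swapped to make it positive)
  edge (6, 8)→(3, 7): d=(-3,-1) top-left  bias=+0
  edge (3, 7)→(20, 8): d=(17,1) right/bottom  bias=-1
  edge (20, 8)→(6, 8): d=(-14,0) right/bottom  bias=-1
    (1,3)@(3, 7): e=[0,0,14] → ·  [on edge]
    (4,4)@(9, 9): e=[0,28,-14] → ·  [on edge]
    (7,5)@(15, 11): e=[0,56,-42] → ·  [on edge]
  covered (0 px):
    · · · · · · · · · ·
    · · · · · · · · · ·
    · · · · · · · · · ·
    · · · · · · · · · ·
    · · · · · · · · · ·
    · · · · · · · · · ·
    · · · · · · · · · ·

Z-buffer (winner per pixel, '.' = empty):
  . . . . . . . 1 . .
  . . . . . 1 1 1 . .
  . 0 . . 1 1 1 1 1 .
  . 0 1 1 1 1 1 1 1 .
  . . . 1 1 1 1 1 1 .
  . . . . . . 1 1 1 1
  . . . . . . . . . .

Final: 1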